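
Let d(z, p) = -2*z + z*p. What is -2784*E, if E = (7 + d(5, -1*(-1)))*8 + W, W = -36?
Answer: 55680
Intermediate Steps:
d(z, p) = -2*z + p*z
E = -20 (E = (7 + 5*(-2 - 1*(-1)))*8 - 36 = (7 + 5*(-2 + 1))*8 - 36 = (7 + 5*(-1))*8 - 36 = (7 - 5)*8 - 36 = 2*8 - 36 = 16 - 36 = -20)
-2784*E = -2784*(-20) = 55680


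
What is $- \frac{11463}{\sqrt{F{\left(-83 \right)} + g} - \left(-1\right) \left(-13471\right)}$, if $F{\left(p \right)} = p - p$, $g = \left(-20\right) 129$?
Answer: $\frac{154418073}{181470421} + \frac{22926 i \sqrt{645}}{181470421} \approx 0.85093 + 0.0032085 i$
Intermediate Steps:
$g = -2580$
$F{\left(p \right)} = 0$
$- \frac{11463}{\sqrt{F{\left(-83 \right)} + g} - \left(-1\right) \left(-13471\right)} = - \frac{11463}{\sqrt{0 - 2580} - \left(-1\right) \left(-13471\right)} = - \frac{11463}{\sqrt{-2580} - 13471} = - \frac{11463}{2 i \sqrt{645} - 13471} = - \frac{11463}{-13471 + 2 i \sqrt{645}}$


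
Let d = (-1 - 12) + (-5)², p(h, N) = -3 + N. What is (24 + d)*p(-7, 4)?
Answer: 36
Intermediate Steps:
d = 12 (d = -13 + 25 = 12)
(24 + d)*p(-7, 4) = (24 + 12)*(-3 + 4) = 36*1 = 36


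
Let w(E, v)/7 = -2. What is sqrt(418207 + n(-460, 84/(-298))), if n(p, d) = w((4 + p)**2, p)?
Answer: sqrt(418193) ≈ 646.68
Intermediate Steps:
w(E, v) = -14 (w(E, v) = 7*(-2) = -14)
n(p, d) = -14
sqrt(418207 + n(-460, 84/(-298))) = sqrt(418207 - 14) = sqrt(418193)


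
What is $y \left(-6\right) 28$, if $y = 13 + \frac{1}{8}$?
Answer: $-2205$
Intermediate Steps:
$y = \frac{105}{8}$ ($y = 13 + \frac{1}{8} = \frac{105}{8} \approx 13.125$)
$y \left(-6\right) 28 = \frac{105}{8} \left(-6\right) 28 = \left(- \frac{315}{4}\right) 28 = -2205$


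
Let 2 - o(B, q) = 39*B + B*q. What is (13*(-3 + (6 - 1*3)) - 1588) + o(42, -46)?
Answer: -1292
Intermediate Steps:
o(B, q) = 2 - 39*B - B*q (o(B, q) = 2 - (39*B + B*q) = 2 + (-39*B - B*q) = 2 - 39*B - B*q)
(13*(-3 + (6 - 1*3)) - 1588) + o(42, -46) = (13*(-3 + (6 - 1*3)) - 1588) + (2 - 39*42 - 1*42*(-46)) = (13*(-3 + (6 - 3)) - 1588) + (2 - 1638 + 1932) = (13*(-3 + 3) - 1588) + 296 = (13*0 - 1588) + 296 = (0 - 1588) + 296 = -1588 + 296 = -1292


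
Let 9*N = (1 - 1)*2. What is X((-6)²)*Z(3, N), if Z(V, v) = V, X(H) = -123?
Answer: -369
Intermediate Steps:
N = 0 (N = ((1 - 1)*2)/9 = (0*2)/9 = (⅑)*0 = 0)
X((-6)²)*Z(3, N) = -123*3 = -369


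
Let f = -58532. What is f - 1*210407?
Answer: -268939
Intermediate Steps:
f - 1*210407 = -58532 - 1*210407 = -58532 - 210407 = -268939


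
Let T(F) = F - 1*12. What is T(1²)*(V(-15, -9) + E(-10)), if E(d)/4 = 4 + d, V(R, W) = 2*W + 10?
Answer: 352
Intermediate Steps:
V(R, W) = 10 + 2*W
E(d) = 16 + 4*d (E(d) = 4*(4 + d) = 16 + 4*d)
T(F) = -12 + F (T(F) = F - 12 = -12 + F)
T(1²)*(V(-15, -9) + E(-10)) = (-12 + 1²)*((10 + 2*(-9)) + (16 + 4*(-10))) = (-12 + 1)*((10 - 18) + (16 - 40)) = -11*(-8 - 24) = -11*(-32) = 352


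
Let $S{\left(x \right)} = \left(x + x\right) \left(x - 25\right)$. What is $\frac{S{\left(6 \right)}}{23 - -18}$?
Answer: $- \frac{228}{41} \approx -5.561$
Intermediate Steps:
$S{\left(x \right)} = 2 x \left(-25 + x\right)$
$\frac{S{\left(6 \right)}}{23 - -18} = \frac{2 \cdot 6 \left(-25 + 6\right)}{23 - -18} = \frac{2 \cdot 6 \left(-19\right)}{23 + 18} = - \frac{228}{41}$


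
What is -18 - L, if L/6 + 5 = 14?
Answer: -72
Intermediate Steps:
L = 54 (L = -30 + 6*14 = -30 + 84 = 54)
-18 - L = -18 - 1*54 = -18 - 54 = -72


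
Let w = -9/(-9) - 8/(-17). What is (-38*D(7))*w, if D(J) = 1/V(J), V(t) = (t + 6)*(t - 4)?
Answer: -950/663 ≈ -1.4329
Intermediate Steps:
V(t) = (-4 + t)*(6 + t) (V(t) = (6 + t)*(-4 + t) = (-4 + t)*(6 + t))
w = 25/17 (w = -9*(-1/9) - 8*(-1/17) = 1 + 8/17 = 25/17 ≈ 1.4706)
D(J) = 1/(-24 + J**2 + 2*J)
(-38*D(7))*w = -38/(-24 + 7**2 + 2*7)*(25/17) = -38/(-24 + 49 + 14)*(25/17) = -38/39*(25/17) = -38*1/39*(25/17) = -38/39*25/17 = -950/663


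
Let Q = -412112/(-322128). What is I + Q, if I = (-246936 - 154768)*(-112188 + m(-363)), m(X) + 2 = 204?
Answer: 905687517716909/20133 ≈ 4.4985e+10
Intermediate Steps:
m(X) = 202 (m(X) = -2 + 204 = 202)
Q = 25757/20133 (Q = -412112*(-1/322128) = 25757/20133 ≈ 1.2793)
I = 44985224144 (I = (-246936 - 154768)*(-112188 + 202) = -401704*(-111986) = 44985224144)
I + Q = 44985224144 + 25757/20133 = 905687517716909/20133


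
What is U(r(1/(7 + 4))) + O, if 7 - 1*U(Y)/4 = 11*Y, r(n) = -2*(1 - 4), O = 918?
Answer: 682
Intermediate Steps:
r(n) = 6 (r(n) = -2*(-3) = 6)
U(Y) = 28 - 44*Y
U(r(1/(7 + 4))) + O = (28 - 44*6) + 918 = (28 - 264) + 918 = -236 + 918 = 682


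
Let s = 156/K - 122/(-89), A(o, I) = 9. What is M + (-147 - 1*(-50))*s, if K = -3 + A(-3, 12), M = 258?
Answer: -213330/89 ≈ -2397.0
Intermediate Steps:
K = 6 (K = -3 + 9 = 6)
s = 2436/89 (s = 156/6 - 122/(-89) = 156*(⅙) - 122*(-1/89) = 26 + 122/89 = 2436/89 ≈ 27.371)
M + (-147 - 1*(-50))*s = 258 + (-147 - 1*(-50))*(2436/89) = 258 + (-147 + 50)*(2436/89) = 258 - 97*2436/89 = 258 - 236292/89 = -213330/89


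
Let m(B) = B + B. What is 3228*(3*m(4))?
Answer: 77472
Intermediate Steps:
m(B) = 2*B
3228*(3*m(4)) = 3228*(3*(2*4)) = 3228*(3*8) = 3228*24 = 77472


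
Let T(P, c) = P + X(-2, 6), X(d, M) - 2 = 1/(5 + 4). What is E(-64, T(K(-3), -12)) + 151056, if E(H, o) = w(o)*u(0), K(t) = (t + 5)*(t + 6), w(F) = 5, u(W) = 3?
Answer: 151071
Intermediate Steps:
X(d, M) = 19/9 (X(d, M) = 2 + 1/(5 + 4) = 2 + 1/9 = 2 + ⅑ = 19/9)
K(t) = (5 + t)*(6 + t)
T(P, c) = 19/9 + P (T(P, c) = P + 19/9 = 19/9 + P)
E(H, o) = 15 (E(H, o) = 5*3 = 15)
E(-64, T(K(-3), -12)) + 151056 = 15 + 151056 = 151071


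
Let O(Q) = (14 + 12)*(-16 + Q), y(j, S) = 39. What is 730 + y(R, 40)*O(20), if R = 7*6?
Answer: 4786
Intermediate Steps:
R = 42
O(Q) = -416 + 26*Q (O(Q) = 26*(-16 + Q) = -416 + 26*Q)
730 + y(R, 40)*O(20) = 730 + 39*(-416 + 26*20) = 730 + 39*(-416 + 520) = 730 + 39*104 = 730 + 4056 = 4786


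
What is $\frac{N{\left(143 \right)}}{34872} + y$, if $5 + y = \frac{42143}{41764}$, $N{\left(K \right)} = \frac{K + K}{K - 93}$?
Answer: $- \frac{36325759087}{9102463800} \approx -3.9908$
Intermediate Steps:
$N{\left(K \right)} = \frac{2 K}{-93 + K}$
$y = - \frac{166677}{41764}$ ($y = -5 + \frac{42143}{41764} = - \frac{166677}{41764} \approx -3.9909$)
$\frac{N{\left(143 \right)}}{34872} + y = \frac{2 \cdot 143 \frac{1}{-93 + 143}}{34872} - \frac{166677}{41764} = 2 \cdot 143 \cdot \frac{1}{50} \cdot \frac{1}{34872} - \frac{166677}{41764} = \frac{143}{25} \cdot \frac{1}{34872} - \frac{166677}{41764} = \frac{143}{871800} - \frac{166677}{41764} = - \frac{36325759087}{9102463800}$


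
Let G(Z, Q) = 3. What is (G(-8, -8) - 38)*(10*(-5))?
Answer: 1750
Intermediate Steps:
(G(-8, -8) - 38)*(10*(-5)) = (3 - 38)*(10*(-5)) = -35*(-50) = 1750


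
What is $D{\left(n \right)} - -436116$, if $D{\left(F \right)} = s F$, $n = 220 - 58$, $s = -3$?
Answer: $435630$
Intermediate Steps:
$n = 162$ ($n = 220 - 58 = 162$)
$D{\left(F \right)} = - 3 F$
$D{\left(n \right)} - -436116 = \left(-3\right) 162 - -436116 = -486 + 436116 = 435630$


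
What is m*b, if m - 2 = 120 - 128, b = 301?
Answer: -1806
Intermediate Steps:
m = -6 (m = 2 + (120 - 128) = 2 - 8 = -6)
m*b = -6*301 = -1806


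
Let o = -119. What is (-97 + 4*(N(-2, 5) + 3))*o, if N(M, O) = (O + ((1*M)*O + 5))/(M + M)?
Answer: 10115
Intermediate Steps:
N(M, O) = (5 + O + M*O)/(2*M) (N(M, O) = (O + (M*O + 5))/((2*M)) = (O + (5 + M*O))*(1/(2*M)) = (5 + O + M*O)*(1/(2*M)) = (5 + O + M*O)/(2*M))
(-97 + 4*(N(-2, 5) + 3))*o = (-97 + 4*((1/2)*(5 + 5 - 2*5)/(-2) + 3))*(-119) = (-97 + 4*((1/2)*(-1/2)*(5 + 5 - 10) + 3))*(-119) = (-97 + 4*((1/2)*(-1/2)*0 + 3))*(-119) = (-97 + 4*(0 + 3))*(-119) = (-97 + 4*3)*(-119) = (-97 + 12)*(-119) = -85*(-119) = 10115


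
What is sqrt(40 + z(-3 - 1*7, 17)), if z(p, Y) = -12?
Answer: 2*sqrt(7) ≈ 5.2915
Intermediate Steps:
sqrt(40 + z(-3 - 1*7, 17)) = sqrt(40 - 12) = sqrt(28) = 2*sqrt(7)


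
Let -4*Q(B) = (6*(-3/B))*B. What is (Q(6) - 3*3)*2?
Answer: -9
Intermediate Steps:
Q(B) = 9/2 (Q(B) = -6*(-3/B)*B/4 = -(-18/B)*B/4 = -1/4*(-18) = 9/2)
(Q(6) - 3*3)*2 = (9/2 - 3*3)*2 = (9/2 - 9)*2 = -9/2*2 = -9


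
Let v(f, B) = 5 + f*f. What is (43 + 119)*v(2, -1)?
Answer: 1458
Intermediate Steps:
v(f, B) = 5 + f²
(43 + 119)*v(2, -1) = (43 + 119)*(5 + 2²) = 162*(5 + 4) = 162*9 = 1458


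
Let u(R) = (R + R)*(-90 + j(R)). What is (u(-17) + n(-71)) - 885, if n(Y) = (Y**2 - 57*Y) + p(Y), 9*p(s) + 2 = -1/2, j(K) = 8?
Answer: 197833/18 ≈ 10991.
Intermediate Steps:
p(s) = -5/18 (p(s) = -2/9 + (-1/2)/9 = -2/9 + (-1*1/2)/9 = -2/9 + (1/9)*(-1/2) = -2/9 - 1/18 = -5/18)
n(Y) = -5/18 + Y**2 - 57*Y (n(Y) = (Y**2 - 57*Y) - 5/18 = -5/18 + Y**2 - 57*Y)
u(R) = -164*R (u(R) = (R + R)*(-90 + 8) = (2*R)*(-82) = -164*R)
(u(-17) + n(-71)) - 885 = (-164*(-17) + (-5/18 + (-71)**2 - 57*(-71))) - 885 = (2788 + (-5/18 + 5041 + 4047)) - 885 = (2788 + 163579/18) - 885 = 213763/18 - 885 = 197833/18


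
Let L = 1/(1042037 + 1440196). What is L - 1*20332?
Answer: -50468761355/2482233 ≈ -20332.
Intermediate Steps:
L = 1/2482233 ≈ 4.0286e-7
L - 1*20332 = 1/2482233 - 1*20332 = 1/2482233 - 20332 = -50468761355/2482233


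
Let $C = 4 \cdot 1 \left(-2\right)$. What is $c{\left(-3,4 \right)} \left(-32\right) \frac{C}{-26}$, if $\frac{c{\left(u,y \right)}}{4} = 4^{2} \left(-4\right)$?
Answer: $\frac{32768}{13} \approx 2520.6$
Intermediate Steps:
$C = -8$ ($C = 4 \left(-2\right) = -8$)
$c{\left(u,y \right)} = -256$ ($c{\left(u,y \right)} = 4 \cdot 4^{2} \left(-4\right) = 4 \cdot 16 \left(-4\right) = 4 \left(-64\right) = -256$)
$c{\left(-3,4 \right)} \left(-32\right) \frac{C}{-26} = \left(-256\right) \left(-32\right) \left(- \frac{8}{-26}\right) = 8192 \left(\left(-8\right) \left(- \frac{1}{26}\right)\right) = 8192 \cdot \frac{4}{13} = \frac{32768}{13}$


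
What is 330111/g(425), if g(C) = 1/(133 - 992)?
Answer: -283565349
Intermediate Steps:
g(C) = -1/859 (g(C) = 1/(-859) = -1/859)
330111/g(425) = 330111/(-1/859) = 330111*(-859) = -283565349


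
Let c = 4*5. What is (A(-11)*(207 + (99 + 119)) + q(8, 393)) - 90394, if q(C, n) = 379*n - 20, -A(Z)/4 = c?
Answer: 24533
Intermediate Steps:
c = 20
A(Z) = -80 (A(Z) = -4*20 = -80)
q(C, n) = -20 + 379*n
(A(-11)*(207 + (99 + 119)) + q(8, 393)) - 90394 = (-80*(207 + (99 + 119)) + (-20 + 379*393)) - 90394 = (-80*(207 + 218) + (-20 + 148947)) - 90394 = (-80*425 + 148927) - 90394 = (-34000 + 148927) - 90394 = 114927 - 90394 = 24533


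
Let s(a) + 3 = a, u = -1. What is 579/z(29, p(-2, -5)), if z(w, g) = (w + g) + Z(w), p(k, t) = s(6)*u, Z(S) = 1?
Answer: 193/9 ≈ 21.444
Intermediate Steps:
s(a) = -3 + a
p(k, t) = -3 (p(k, t) = (-3 + 6)*(-1) = 3*(-1) = -3)
z(w, g) = 1 + g + w (z(w, g) = (w + g) + 1 = (g + w) + 1 = 1 + g + w)
579/z(29, p(-2, -5)) = 579/(1 - 3 + 29) = 579/27 = 579*(1/27) = 193/9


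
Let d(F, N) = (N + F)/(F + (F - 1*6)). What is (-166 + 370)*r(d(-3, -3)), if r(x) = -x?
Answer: -102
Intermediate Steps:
d(F, N) = (F + N)/(-6 + 2*F) (d(F, N) = (F + N)/(F + (F - 6)) = (F + N)/(F + (-6 + F)) = (F + N)/(-6 + 2*F))
(-166 + 370)*r(d(-3, -3)) = (-166 + 370)*(-(-3 - 3)/(2*(-3 - 3))) = 204*(-(-6)/(2*(-6))) = 204*(-(-1)*(-6)/(2*6)) = 204*(-1*½) = 204*(-½) = -102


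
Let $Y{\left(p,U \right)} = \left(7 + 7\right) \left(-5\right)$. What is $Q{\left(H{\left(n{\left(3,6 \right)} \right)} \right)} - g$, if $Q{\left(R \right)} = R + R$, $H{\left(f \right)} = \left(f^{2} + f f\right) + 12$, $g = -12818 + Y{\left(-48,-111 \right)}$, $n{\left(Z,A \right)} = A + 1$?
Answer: $13108$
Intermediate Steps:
$n{\left(Z,A \right)} = 1 + A$
$Y{\left(p,U \right)} = -70$ ($Y{\left(p,U \right)} = 14 \left(-5\right) = -70$)
$g = -12888$ ($g = -12818 - 70 = -12888$)
$H{\left(f \right)} = 12 + 2 f^{2}$ ($H{\left(f \right)} = \left(f^{2} + f^{2}\right) + 12 = 2 f^{2} + 12 = 12 + 2 f^{2}$)
$Q{\left(R \right)} = 2 R$
$Q{\left(H{\left(n{\left(3,6 \right)} \right)} \right)} - g = 2 \left(12 + 2 \left(1 + 6\right)^{2}\right) - -12888 = 2 \left(12 + 2 \cdot 7^{2}\right) + 12888 = 2 \left(12 + 2 \cdot 49\right) + 12888 = 2 \left(12 + 98\right) + 12888 = 2 \cdot 110 + 12888 = 220 + 12888 = 13108$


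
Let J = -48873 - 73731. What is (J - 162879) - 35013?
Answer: -320496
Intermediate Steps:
J = -122604
(J - 162879) - 35013 = (-122604 - 162879) - 35013 = -285483 - 35013 = -320496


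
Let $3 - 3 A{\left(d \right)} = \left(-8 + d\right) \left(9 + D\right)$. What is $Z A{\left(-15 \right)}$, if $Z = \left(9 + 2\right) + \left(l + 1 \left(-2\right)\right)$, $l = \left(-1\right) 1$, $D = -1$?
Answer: $\frac{1496}{3} \approx 498.67$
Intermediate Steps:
$l = -1$
$A{\left(d \right)} = \frac{67}{3} - \frac{8 d}{3}$ ($A{\left(d \right)} = 1 - \frac{\left(-8 + d\right) \left(9 - 1\right)}{3} = 1 - \frac{\left(-8 + d\right) 8}{3} = 1 - \frac{-64 + 8 d}{3} = 1 - \left(- \frac{64}{3} + \frac{8 d}{3}\right) = \frac{67}{3} - \frac{8 d}{3}$)
$Z = 8$ ($Z = \left(9 + 2\right) + \left(-1 + 1 \left(-2\right)\right) = 11 - 3 = 8$)
$Z A{\left(-15 \right)} = 8 \left(\frac{67}{3} - -40\right) = 8 \left(\frac{67}{3} + 40\right) = 8 \cdot \frac{187}{3} = \frac{1496}{3}$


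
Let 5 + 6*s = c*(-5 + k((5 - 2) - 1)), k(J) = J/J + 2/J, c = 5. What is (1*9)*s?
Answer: -30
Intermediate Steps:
k(J) = 1 + 2/J
s = -10/3 (s = -⅚ + (5*(-5 + (2 + ((5 - 2) - 1))/((5 - 2) - 1)))/6 = -⅚ + (5*(-5 + (2 + (3 - 1))/(3 - 1)))/6 = -⅚ + (5*(-5 + (2 + 2)/2))/6 = -⅚ + (5*(-5 + (½)*4))/6 = -⅚ + (5*(-5 + 2))/6 = -⅚ + (5*(-3))/6 = -⅚ + (⅙)*(-15) = -⅚ - 5/2 = -10/3 ≈ -3.3333)
(1*9)*s = (1*9)*(-10/3) = 9*(-10/3) = -30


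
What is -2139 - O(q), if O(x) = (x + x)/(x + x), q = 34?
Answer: -2140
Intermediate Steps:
O(x) = 1 (O(x) = (2*x)/((2*x)) = (2*x)*(1/(2*x)) = 1)
-2139 - O(q) = -2139 - 1*1 = -2139 - 1 = -2140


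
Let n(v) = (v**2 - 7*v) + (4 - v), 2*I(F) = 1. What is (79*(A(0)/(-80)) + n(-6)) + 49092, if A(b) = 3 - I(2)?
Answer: 1573681/32 ≈ 49178.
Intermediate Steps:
I(F) = 1/2 (I(F) = (1/2)*1 = 1/2)
A(b) = 5/2 (A(b) = 3 - 1*1/2 = 3 - 1/2 = 5/2)
n(v) = 4 + v**2 - 8*v
(79*(A(0)/(-80)) + n(-6)) + 49092 = (79*((5/2)/(-80)) + (4 + (-6)**2 - 8*(-6))) + 49092 = (79*((5/2)*(-1/80)) + (4 + 36 + 48)) + 49092 = (79*(-1/32) + 88) + 49092 = (-79/32 + 88) + 49092 = 2737/32 + 49092 = 1573681/32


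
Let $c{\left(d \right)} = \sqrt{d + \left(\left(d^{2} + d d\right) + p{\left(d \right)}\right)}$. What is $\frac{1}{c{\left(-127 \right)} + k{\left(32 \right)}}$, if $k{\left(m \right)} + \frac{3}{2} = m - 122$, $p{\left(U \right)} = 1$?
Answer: $\frac{366}{95039} + \frac{8 \sqrt{8033}}{95039} \approx 0.011395$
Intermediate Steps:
$c{\left(d \right)} = \sqrt{1 + d + 2 d^{2}}$ ($c{\left(d \right)} = \sqrt{d + \left(\left(d^{2} + d d\right) + 1\right)} = \sqrt{d + \left(\left(d^{2} + d^{2}\right) + 1\right)} = \sqrt{d + \left(2 d^{2} + 1\right)} = \sqrt{d + \left(1 + 2 d^{2}\right)} = \sqrt{1 + d + 2 d^{2}}$)
$k{\left(m \right)} = - \frac{247}{2} + m$ ($k{\left(m \right)} = - \frac{3}{2} + \left(m - 122\right) = - \frac{3}{2} + \left(-122 + m\right) = - \frac{247}{2} + m$)
$\frac{1}{c{\left(-127 \right)} + k{\left(32 \right)}} = \frac{1}{\sqrt{1 - 127 + 2 \left(-127\right)^{2}} + \left(- \frac{247}{2} + 32\right)} = \frac{1}{\sqrt{1 - 127 + 2 \cdot 16129} - \frac{183}{2}} = \frac{1}{\sqrt{1 - 127 + 32258} - \frac{183}{2}} = \frac{1}{\sqrt{32132} - \frac{183}{2}} = \frac{1}{2 \sqrt{8033} - \frac{183}{2}} = \frac{1}{- \frac{183}{2} + 2 \sqrt{8033}}$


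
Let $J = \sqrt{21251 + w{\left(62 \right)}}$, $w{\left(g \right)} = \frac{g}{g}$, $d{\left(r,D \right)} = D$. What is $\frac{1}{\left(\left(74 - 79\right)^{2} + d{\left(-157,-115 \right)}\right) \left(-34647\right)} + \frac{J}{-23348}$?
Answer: $\frac{1}{3118230} - \frac{\sqrt{5313}}{11674} \approx -0.0062435$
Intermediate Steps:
$w{\left(g \right)} = 1$
$J = 2 \sqrt{5313}$ ($J = \sqrt{21251 + 1} = \sqrt{21252} = 2 \sqrt{5313} \approx 145.78$)
$\frac{1}{\left(\left(74 - 79\right)^{2} + d{\left(-157,-115 \right)}\right) \left(-34647\right)} + \frac{J}{-23348} = \frac{1}{\left(\left(74 - 79\right)^{2} - 115\right) \left(-34647\right)} + \frac{2 \sqrt{5313}}{-23348} = \frac{1}{\left(-5\right)^{2} - 115} \left(- \frac{1}{34647}\right) + 2 \sqrt{5313} \left(- \frac{1}{23348}\right) = \frac{1}{25 - 115} \left(- \frac{1}{34647}\right) - \frac{\sqrt{5313}}{11674} = \frac{1}{-90} \left(- \frac{1}{34647}\right) - \frac{\sqrt{5313}}{11674} = \left(- \frac{1}{90}\right) \left(- \frac{1}{34647}\right) - \frac{\sqrt{5313}}{11674} = \frac{1}{3118230} - \frac{\sqrt{5313}}{11674}$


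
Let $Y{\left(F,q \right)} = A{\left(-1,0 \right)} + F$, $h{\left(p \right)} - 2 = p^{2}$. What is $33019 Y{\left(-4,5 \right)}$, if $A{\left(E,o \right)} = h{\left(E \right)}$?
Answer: $-33019$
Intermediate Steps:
$h{\left(p \right)} = 2 + p^{2}$
$A{\left(E,o \right)} = 2 + E^{2}$
$Y{\left(F,q \right)} = 3 + F$ ($Y{\left(F,q \right)} = \left(2 + \left(-1\right)^{2}\right) + F = \left(2 + 1\right) + F = 3 + F$)
$33019 Y{\left(-4,5 \right)} = 33019 \left(3 - 4\right) = 33019 \left(-1\right) = -33019$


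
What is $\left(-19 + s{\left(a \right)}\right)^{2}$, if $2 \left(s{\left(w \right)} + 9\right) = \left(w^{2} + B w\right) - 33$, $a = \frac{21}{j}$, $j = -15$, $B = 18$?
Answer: $\frac{1968409}{625} \approx 3149.5$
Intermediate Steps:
$a = - \frac{7}{5}$ ($a = \frac{21}{-15} = 21 \left(- \frac{1}{15}\right) = - \frac{7}{5} \approx -1.4$)
$s{\left(w \right)} = - \frac{51}{2} + \frac{w^{2}}{2} + 9 w$ ($s{\left(w \right)} = -9 + \frac{\left(w^{2} + 18 w\right) - 33}{2} = -9 + \frac{-33 + w^{2} + 18 w}{2} = -9 + \left(- \frac{33}{2} + \frac{w^{2}}{2} + 9 w\right) = - \frac{51}{2} + \frac{w^{2}}{2} + 9 w$)
$\left(-19 + s{\left(a \right)}\right)^{2} = \left(-19 + \left(- \frac{51}{2} + \frac{\left(- \frac{7}{5}\right)^{2}}{2} + 9 \left(- \frac{7}{5}\right)\right)\right)^{2} = \left(-19 - \frac{928}{25}\right)^{2} = \left(- \frac{1403}{25}\right)^{2} = \frac{1968409}{625}$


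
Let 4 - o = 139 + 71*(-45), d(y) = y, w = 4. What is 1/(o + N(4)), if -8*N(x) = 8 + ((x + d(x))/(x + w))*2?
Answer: 4/12235 ≈ 0.00032693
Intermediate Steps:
o = 3060 (o = 4 - (139 + 71*(-45)) = 4 - (139 - 3195) = 4 - 1*(-3056) = 4 + 3056 = 3060)
N(x) = -1 - x/(2*(4 + x)) (N(x) = -(8 + ((x + x)/(x + 4))*2)/8 = -(8 + ((2*x)/(4 + x))*2)/8 = -(8 + (2*x/(4 + x))*2)/8 = -(8 + 4*x/(4 + x))/8 = -1 - x/(2*(4 + x)))
1/(o + N(4)) = 1/(3060 + (-8 - 3*4)/(2*(4 + 4))) = 1/(3060 + (½)*(-8 - 12)/8) = 1/(3060 + (½)*(⅛)*(-20)) = 1/(3060 - 5/4) = 1/(12235/4) = 4/12235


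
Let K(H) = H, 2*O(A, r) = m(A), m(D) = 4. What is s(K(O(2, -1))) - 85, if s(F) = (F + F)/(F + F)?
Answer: -84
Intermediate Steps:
O(A, r) = 2 (O(A, r) = (½)*4 = 2)
s(F) = 1 (s(F) = (2*F)/((2*F)) = (2*F)*(1/(2*F)) = 1)
s(K(O(2, -1))) - 85 = 1 - 85 = -84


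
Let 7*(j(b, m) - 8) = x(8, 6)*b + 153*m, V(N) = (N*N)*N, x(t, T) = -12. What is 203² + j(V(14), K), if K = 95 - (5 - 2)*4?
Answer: 268290/7 ≈ 38327.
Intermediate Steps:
V(N) = N³ (V(N) = N²*N = N³)
K = 83 (K = 95 - 3*4 = 95 - 1*12 = 95 - 12 = 83)
j(b, m) = 8 - 12*b/7 + 153*m/7 (j(b, m) = 8 + (-12*b + 153*m)/7 = 8 + (-12*b/7 + 153*m/7) = 8 - 12*b/7 + 153*m/7)
203² + j(V(14), K) = 203² + (8 - 12/7*14³ + (153/7)*83) = 41209 + (8 - 12/7*2744 + 12699/7) = 41209 + (8 - 4704 + 12699/7) = 41209 - 20173/7 = 268290/7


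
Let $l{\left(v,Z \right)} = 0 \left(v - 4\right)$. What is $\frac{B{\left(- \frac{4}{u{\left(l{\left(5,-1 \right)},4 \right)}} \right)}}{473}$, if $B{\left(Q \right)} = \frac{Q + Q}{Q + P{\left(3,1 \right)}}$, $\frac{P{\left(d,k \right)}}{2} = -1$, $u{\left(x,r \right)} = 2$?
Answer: $\frac{1}{473} \approx 0.0021142$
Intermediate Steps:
$l{\left(v,Z \right)} = 0$ ($l{\left(v,Z \right)} = 0 \left(-4 + v\right) = 0$)
$P{\left(d,k \right)} = -2$ ($P{\left(d,k \right)} = 2 \left(-1\right) = -2$)
$B{\left(Q \right)} = \frac{2 Q}{-2 + Q}$ ($B{\left(Q \right)} = \frac{Q + Q}{Q - 2} = \frac{2 Q}{-2 + Q}$)
$\frac{B{\left(- \frac{4}{u{\left(l{\left(5,-1 \right)},4 \right)}} \right)}}{473} = \frac{2 \left(- \frac{4}{2}\right) \frac{1}{-2 - \frac{4}{2}}}{473} = \frac{2 \left(\left(-4\right) \frac{1}{2}\right) \frac{1}{-2 - 2}}{473} = \frac{2 \left(-2\right) \frac{1}{-2 - 2}}{473} = \frac{2 \left(-2\right) \frac{1}{-4}}{473} = \frac{2 \left(-2\right) \left(- \frac{1}{4}\right)}{473} = \frac{1}{473} \cdot 1 = \frac{1}{473}$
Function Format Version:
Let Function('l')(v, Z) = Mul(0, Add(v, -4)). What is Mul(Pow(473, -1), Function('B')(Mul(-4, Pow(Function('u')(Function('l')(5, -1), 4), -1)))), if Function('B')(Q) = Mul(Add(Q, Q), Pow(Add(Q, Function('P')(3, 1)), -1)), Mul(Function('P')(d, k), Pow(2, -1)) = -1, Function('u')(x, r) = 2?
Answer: Rational(1, 473) ≈ 0.0021142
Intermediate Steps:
Function('l')(v, Z) = 0 (Function('l')(v, Z) = Mul(0, Add(-4, v)) = 0)
Function('P')(d, k) = -2 (Function('P')(d, k) = Mul(2, -1) = -2)
Function('B')(Q) = Mul(2, Q, Pow(Add(-2, Q), -1)) (Function('B')(Q) = Mul(Add(Q, Q), Pow(Add(Q, -2), -1)) = Mul(Mul(2, Q), Pow(Add(-2, Q), -1)) = Mul(2, Q, Pow(Add(-2, Q), -1)))
Mul(Pow(473, -1), Function('B')(Mul(-4, Pow(Function('u')(Function('l')(5, -1), 4), -1)))) = Mul(Pow(473, -1), Mul(2, Mul(-4, Pow(2, -1)), Pow(Add(-2, Mul(-4, Pow(2, -1))), -1))) = Mul(Rational(1, 473), Mul(2, Mul(-4, Rational(1, 2)), Pow(Add(-2, Mul(-4, Rational(1, 2))), -1))) = Mul(Rational(1, 473), Mul(2, -2, Pow(Add(-2, -2), -1))) = Mul(Rational(1, 473), Mul(2, -2, Pow(-4, -1))) = Mul(Rational(1, 473), Mul(2, -2, Rational(-1, 4))) = Mul(Rational(1, 473), 1) = Rational(1, 473)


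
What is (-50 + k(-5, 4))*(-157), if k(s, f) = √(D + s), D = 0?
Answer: 7850 - 157*I*√5 ≈ 7850.0 - 351.06*I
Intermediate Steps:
k(s, f) = √s (k(s, f) = √(0 + s) = √s)
(-50 + k(-5, 4))*(-157) = (-50 + √(-5))*(-157) = (-50 + I*√5)*(-157) = 7850 - 157*I*√5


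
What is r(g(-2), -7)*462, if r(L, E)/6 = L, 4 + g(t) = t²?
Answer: 0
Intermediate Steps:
g(t) = -4 + t²
r(L, E) = 6*L
r(g(-2), -7)*462 = (6*(-4 + (-2)²))*462 = (6*(-4 + 4))*462 = (6*0)*462 = 0*462 = 0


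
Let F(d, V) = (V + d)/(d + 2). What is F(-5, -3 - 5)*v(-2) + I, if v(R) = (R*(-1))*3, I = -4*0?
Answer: 26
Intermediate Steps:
I = 0
v(R) = -3*R (v(R) = -R*3 = -3*R)
F(d, V) = (V + d)/(2 + d)
F(-5, -3 - 5)*v(-2) + I = (((-3 - 5) - 5)/(2 - 5))*(-3*(-2)) + 0 = ((-8 - 5)/(-3))*6 + 0 = -⅓*(-13)*6 + 0 = (13/3)*6 + 0 = 26 + 0 = 26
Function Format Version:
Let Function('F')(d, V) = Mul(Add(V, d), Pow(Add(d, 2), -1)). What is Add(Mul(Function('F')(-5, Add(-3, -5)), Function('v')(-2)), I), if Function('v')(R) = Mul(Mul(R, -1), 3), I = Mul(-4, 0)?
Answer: 26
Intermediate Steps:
I = 0
Function('v')(R) = Mul(-3, R) (Function('v')(R) = Mul(Mul(-1, R), 3) = Mul(-3, R))
Function('F')(d, V) = Mul(Pow(Add(2, d), -1), Add(V, d)) (Function('F')(d, V) = Mul(Add(V, d), Pow(Add(2, d), -1)) = Mul(Pow(Add(2, d), -1), Add(V, d)))
Add(Mul(Function('F')(-5, Add(-3, -5)), Function('v')(-2)), I) = Add(Mul(Mul(Pow(Add(2, -5), -1), Add(Add(-3, -5), -5)), Mul(-3, -2)), 0) = Add(Mul(Mul(Pow(-3, -1), Add(-8, -5)), 6), 0) = Add(Mul(Mul(Rational(-1, 3), -13), 6), 0) = Add(Mul(Rational(13, 3), 6), 0) = Add(26, 0) = 26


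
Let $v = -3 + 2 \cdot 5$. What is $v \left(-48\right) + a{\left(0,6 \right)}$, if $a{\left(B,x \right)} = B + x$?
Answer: $-330$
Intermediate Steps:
$v = 7$ ($v = -3 + 10 = 7$)
$v \left(-48\right) + a{\left(0,6 \right)} = 7 \left(-48\right) + \left(0 + 6\right) = -336 + 6 = -330$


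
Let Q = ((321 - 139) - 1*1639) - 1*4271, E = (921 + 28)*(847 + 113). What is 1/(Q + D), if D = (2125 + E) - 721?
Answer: 1/906716 ≈ 1.1029e-6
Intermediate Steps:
E = 911040 (E = 949*960 = 911040)
Q = -5728 (Q = (182 - 1639) - 4271 = -1457 - 4271 = -5728)
D = 912444 (D = (2125 + 911040) - 721 = 913165 - 721 = 912444)
1/(Q + D) = 1/(-5728 + 912444) = 1/906716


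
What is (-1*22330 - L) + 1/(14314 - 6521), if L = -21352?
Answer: -7621553/7793 ≈ -978.00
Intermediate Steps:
(-1*22330 - L) + 1/(14314 - 6521) = (-1*22330 - 1*(-21352)) + 1/(14314 - 6521) = (-22330 + 21352) + 1/7793 = -978 + 1/7793 = -7621553/7793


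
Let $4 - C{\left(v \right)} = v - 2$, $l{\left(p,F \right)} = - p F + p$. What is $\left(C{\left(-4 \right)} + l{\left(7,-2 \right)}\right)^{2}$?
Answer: $961$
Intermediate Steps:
$l{\left(p,F \right)} = p - F p$ ($l{\left(p,F \right)} = - F p + p = p - F p$)
$C{\left(v \right)} = 6 - v$ ($C{\left(v \right)} = 4 - \left(v - 2\right) = 4 - \left(-2 + v\right) = 6 - v$)
$\left(C{\left(-4 \right)} + l{\left(7,-2 \right)}\right)^{2} = \left(\left(6 - -4\right) + 7 \left(1 - -2\right)\right)^{2} = \left(\left(6 + 4\right) + 7 \left(1 + 2\right)\right)^{2} = \left(10 + 7 \cdot 3\right)^{2} = \left(10 + 21\right)^{2} = 31^{2} = 961$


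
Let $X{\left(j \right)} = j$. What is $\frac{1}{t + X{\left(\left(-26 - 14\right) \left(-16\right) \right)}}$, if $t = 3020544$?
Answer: $\frac{1}{3021184} \approx 3.31 \cdot 10^{-7}$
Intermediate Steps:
$\frac{1}{t + X{\left(\left(-26 - 14\right) \left(-16\right) \right)}} = \frac{1}{3020544 + \left(-26 - 14\right) \left(-16\right)} = \frac{1}{3020544 - -640} = \frac{1}{3020544 + 640} = \frac{1}{3021184}$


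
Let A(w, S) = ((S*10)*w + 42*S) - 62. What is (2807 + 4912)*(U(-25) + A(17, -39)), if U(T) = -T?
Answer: -64106295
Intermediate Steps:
A(w, S) = -62 + 42*S + 10*S*w (A(w, S) = ((10*S)*w + 42*S) - 62 = (10*S*w + 42*S) - 62 = (42*S + 10*S*w) - 62 = -62 + 42*S + 10*S*w)
(2807 + 4912)*(U(-25) + A(17, -39)) = (2807 + 4912)*(-1*(-25) + (-62 + 42*(-39) + 10*(-39)*17)) = 7719*(25 + (-62 - 1638 - 6630)) = 7719*(25 - 8330) = 7719*(-8305) = -64106295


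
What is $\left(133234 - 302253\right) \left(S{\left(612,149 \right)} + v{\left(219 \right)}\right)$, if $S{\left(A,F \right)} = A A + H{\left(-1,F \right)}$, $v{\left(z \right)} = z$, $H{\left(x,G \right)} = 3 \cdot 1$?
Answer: $-63342574554$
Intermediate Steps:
$H{\left(x,G \right)} = 3$
$S{\left(A,F \right)} = 3 + A^{2}$ ($S{\left(A,F \right)} = A A + 3 = A^{2} + 3 = 3 + A^{2}$)
$\left(133234 - 302253\right) \left(S{\left(612,149 \right)} + v{\left(219 \right)}\right) = \left(133234 - 302253\right) \left(\left(3 + 612^{2}\right) + 219\right) = - 169019 \left(\left(3 + 374544\right) + 219\right) = - 169019 \left(374547 + 219\right) = \left(-169019\right) 374766 = -63342574554$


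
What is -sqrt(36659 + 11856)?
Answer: -sqrt(48515) ≈ -220.26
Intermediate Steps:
-sqrt(36659 + 11856) = -sqrt(48515)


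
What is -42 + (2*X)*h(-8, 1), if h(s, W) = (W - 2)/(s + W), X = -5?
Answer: -304/7 ≈ -43.429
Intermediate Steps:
h(s, W) = (-2 + W)/(W + s)
-42 + (2*X)*h(-8, 1) = -42 + (2*(-5))*((-2 + 1)/(1 - 8)) = -42 - 10*(-1)/(-7) = -42 - (-10)*(-1)/7 = -42 - 10*⅐ = -42 - 10/7 = -304/7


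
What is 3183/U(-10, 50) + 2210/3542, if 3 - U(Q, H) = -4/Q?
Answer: 28199830/23023 ≈ 1224.9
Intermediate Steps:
U(Q, H) = 3 + 4/Q (U(Q, H) = 3 - (-4)/Q = 3 + 4/Q)
3183/U(-10, 50) + 2210/3542 = 3183/(3 + 4/(-10)) + 2210/3542 = 3183/(3 + 4*(-⅒)) + 2210*(1/3542) = 3183/(3 - ⅖) + 1105/1771 = 3183/(13/5) + 1105/1771 = 3183*(5/13) + 1105/1771 = 15915/13 + 1105/1771 = 28199830/23023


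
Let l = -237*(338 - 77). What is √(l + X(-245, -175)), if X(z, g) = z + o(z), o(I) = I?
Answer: I*√62347 ≈ 249.69*I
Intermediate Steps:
X(z, g) = 2*z (X(z, g) = z + z = 2*z)
l = -61857 (l = -237*261 = -61857)
√(l + X(-245, -175)) = √(-61857 + 2*(-245)) = √(-61857 - 490) = √(-62347) = I*√62347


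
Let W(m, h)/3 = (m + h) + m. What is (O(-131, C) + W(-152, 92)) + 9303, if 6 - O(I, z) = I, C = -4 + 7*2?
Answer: 8804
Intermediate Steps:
W(m, h) = 3*h + 6*m (W(m, h) = 3*((m + h) + m) = 3*((h + m) + m) = 3*(h + 2*m) = 3*h + 6*m)
C = 10 (C = -4 + 14 = 10)
O(I, z) = 6 - I
(O(-131, C) + W(-152, 92)) + 9303 = ((6 - 1*(-131)) + (3*92 + 6*(-152))) + 9303 = ((6 + 131) + (276 - 912)) + 9303 = (137 - 636) + 9303 = -499 + 9303 = 8804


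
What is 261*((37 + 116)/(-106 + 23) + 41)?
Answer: 848250/83 ≈ 10220.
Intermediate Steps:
261*((37 + 116)/(-106 + 23) + 41) = 261*(153/(-83) + 41) = 261*(153*(-1/83) + 41) = 261*(-153/83 + 41) = 261*(3250/83) = 848250/83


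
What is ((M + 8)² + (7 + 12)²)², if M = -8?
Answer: 130321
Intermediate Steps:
((M + 8)² + (7 + 12)²)² = ((-8 + 8)² + (7 + 12)²)² = (0² + 19²)² = (0 + 361)² = 361² = 130321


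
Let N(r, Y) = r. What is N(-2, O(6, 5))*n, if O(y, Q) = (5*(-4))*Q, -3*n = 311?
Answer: 622/3 ≈ 207.33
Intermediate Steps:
n = -311/3 (n = -1/3*311 = -311/3 ≈ -103.67)
O(y, Q) = -20*Q
N(-2, O(6, 5))*n = -2*(-311/3) = 622/3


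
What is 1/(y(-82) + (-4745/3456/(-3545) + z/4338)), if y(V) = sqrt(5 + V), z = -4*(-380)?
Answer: 122322919325510016/26894173183933460953 - 348717725325213696*I*sqrt(77)/26894173183933460953 ≈ 0.0045483 - 0.11378*I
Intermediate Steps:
z = 1520
1/(y(-82) + (-4745/3456/(-3545) + z/4338)) = 1/(sqrt(5 - 82) + (-4745/3456/(-3545) + 1520/4338)) = 1/(sqrt(-77) + (-4745*1/3456*(-1/3545) + 1520*(1/4338))) = 1/(I*sqrt(77) + (-4745/3456*(-1/3545) + 760/2169)) = 1/(I*sqrt(77) + (949/2450304 + 760/2169)) = 1/(I*sqrt(77) + 207143269/590523264) = 1/(207143269/590523264 + I*sqrt(77))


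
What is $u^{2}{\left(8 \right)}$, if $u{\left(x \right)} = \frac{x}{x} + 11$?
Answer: $144$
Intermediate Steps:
$u{\left(x \right)} = 12$ ($u{\left(x \right)} = 1 + 11 = 12$)
$u^{2}{\left(8 \right)} = 12^{2} = 144$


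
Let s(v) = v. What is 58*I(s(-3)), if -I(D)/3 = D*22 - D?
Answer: 10962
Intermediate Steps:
I(D) = -63*D (I(D) = -3*(D*22 - D) = -3*(22*D - D) = -63*D)
58*I(s(-3)) = 58*(-63*(-3)) = 58*189 = 10962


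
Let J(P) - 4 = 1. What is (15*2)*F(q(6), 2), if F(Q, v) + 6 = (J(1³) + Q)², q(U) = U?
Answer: 3450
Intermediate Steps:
J(P) = 5 (J(P) = 4 + 1 = 5)
F(Q, v) = -6 + (5 + Q)²
(15*2)*F(q(6), 2) = (15*2)*(-6 + (5 + 6)²) = 30*(-6 + 11²) = 30*(-6 + 121) = 30*115 = 3450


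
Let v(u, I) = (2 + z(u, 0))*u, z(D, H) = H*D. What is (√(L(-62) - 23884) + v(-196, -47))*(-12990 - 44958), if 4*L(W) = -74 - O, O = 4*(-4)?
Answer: 22715616 - 28974*I*√95594 ≈ 2.2716e+7 - 8.9583e+6*I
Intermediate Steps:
O = -16
z(D, H) = D*H
v(u, I) = 2*u (v(u, I) = (2 + u*0)*u = (2 + 0)*u = 2*u)
L(W) = -29/2 (L(W) = (-74 - 1*(-16))/4 = (-74 + 16)/4 = (¼)*(-58) = -29/2)
(√(L(-62) - 23884) + v(-196, -47))*(-12990 - 44958) = (√(-29/2 - 23884) + 2*(-196))*(-12990 - 44958) = (√(-47797/2) - 392)*(-57948) = (I*√95594/2 - 392)*(-57948) = (-392 + I*√95594/2)*(-57948) = 22715616 - 28974*I*√95594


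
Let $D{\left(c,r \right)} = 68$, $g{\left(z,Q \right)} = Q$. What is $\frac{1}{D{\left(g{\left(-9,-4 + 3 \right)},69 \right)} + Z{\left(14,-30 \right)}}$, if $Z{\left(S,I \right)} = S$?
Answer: $\frac{1}{82} \approx 0.012195$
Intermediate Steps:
$\frac{1}{D{\left(g{\left(-9,-4 + 3 \right)},69 \right)} + Z{\left(14,-30 \right)}} = \frac{1}{68 + 14} = \frac{1}{82}$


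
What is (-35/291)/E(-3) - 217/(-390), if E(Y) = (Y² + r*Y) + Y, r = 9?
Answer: 63797/113490 ≈ 0.56214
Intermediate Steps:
E(Y) = Y² + 10*Y (E(Y) = (Y² + 9*Y) + Y = Y² + 10*Y)
(-35/291)/E(-3) - 217/(-390) = (-35/291)/((-3*(10 - 3))) - 217/(-390) = (-35*1/291)/((-3*7)) - 217*(-1/390) = -35/291/(-21) + 217/390 = -35/291*(-1/21) + 217/390 = 5/873 + 217/390 = 63797/113490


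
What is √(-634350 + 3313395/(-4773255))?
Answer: 3*I*√8486676902499/10973 ≈ 796.46*I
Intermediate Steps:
√(-634350 + 3313395/(-4773255)) = √(-634350 + 3313395*(-1/4773255)) = √(-634350 - 7617/10973) = √(-6960730167/10973) = 3*I*√8486676902499/10973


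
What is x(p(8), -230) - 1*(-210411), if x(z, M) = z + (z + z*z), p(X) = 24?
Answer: 211035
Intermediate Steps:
x(z, M) = z² + 2*z (x(z, M) = z + (z + z²) = z² + 2*z)
x(p(8), -230) - 1*(-210411) = 24*(2 + 24) - 1*(-210411) = 24*26 + 210411 = 624 + 210411 = 211035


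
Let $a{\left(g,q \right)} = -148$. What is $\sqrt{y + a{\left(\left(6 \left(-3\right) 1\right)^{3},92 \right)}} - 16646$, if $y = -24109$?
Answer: $-16646 + i \sqrt{24257} \approx -16646.0 + 155.75 i$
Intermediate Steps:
$\sqrt{y + a{\left(\left(6 \left(-3\right) 1\right)^{3},92 \right)}} - 16646 = \sqrt{-24109 - 148} - 16646 = \sqrt{-24257} - 16646 = i \sqrt{24257} - 16646 = -16646 + i \sqrt{24257}$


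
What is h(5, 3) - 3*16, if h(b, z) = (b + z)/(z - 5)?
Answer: -52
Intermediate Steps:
h(b, z) = (b + z)/(-5 + z)
h(5, 3) - 3*16 = (5 + 3)/(-5 + 3) - 3*16 = 8/(-2) - 48 = -½*8 - 48 = -4 - 48 = -52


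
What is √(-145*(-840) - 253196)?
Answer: 2*I*√32849 ≈ 362.49*I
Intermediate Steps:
√(-145*(-840) - 253196) = √(121800 - 253196) = √(-131396) = 2*I*√32849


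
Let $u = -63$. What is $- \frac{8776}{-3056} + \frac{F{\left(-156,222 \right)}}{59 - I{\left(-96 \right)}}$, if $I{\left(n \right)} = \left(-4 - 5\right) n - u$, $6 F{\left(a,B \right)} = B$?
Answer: $\frac{469031}{165788} \approx 2.8291$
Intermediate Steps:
$F{\left(a,B \right)} = \frac{B}{6}$
$I{\left(n \right)} = 63 - 9 n$ ($I{\left(n \right)} = \left(-4 - 5\right) n - -63 = - 9 n + 63 = 63 - 9 n$)
$- \frac{8776}{-3056} + \frac{F{\left(-156,222 \right)}}{59 - I{\left(-96 \right)}} = - \frac{8776}{-3056} + \frac{\frac{1}{6} \cdot 222}{59 - \left(63 - -864\right)} = \left(-8776\right) \left(- \frac{1}{3056}\right) + \frac{37}{59 - \left(63 + 864\right)} = \frac{1097}{382} + \frac{37}{59 - 927} = \frac{1097}{382} + \frac{37}{-868} = \frac{1097}{382} + 37 \left(- \frac{1}{868}\right) = \frac{1097}{382} - \frac{37}{868} = \frac{469031}{165788}$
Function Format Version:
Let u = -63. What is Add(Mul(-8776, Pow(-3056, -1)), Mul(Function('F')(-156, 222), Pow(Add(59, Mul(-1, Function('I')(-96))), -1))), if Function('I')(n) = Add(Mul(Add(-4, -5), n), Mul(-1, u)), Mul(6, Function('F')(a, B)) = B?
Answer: Rational(469031, 165788) ≈ 2.8291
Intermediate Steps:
Function('F')(a, B) = Mul(Rational(1, 6), B)
Function('I')(n) = Add(63, Mul(-9, n)) (Function('I')(n) = Add(Mul(Add(-4, -5), n), Mul(-1, -63)) = Add(Mul(-9, n), 63) = Add(63, Mul(-9, n)))
Add(Mul(-8776, Pow(-3056, -1)), Mul(Function('F')(-156, 222), Pow(Add(59, Mul(-1, Function('I')(-96))), -1))) = Add(Mul(-8776, Pow(-3056, -1)), Mul(Mul(Rational(1, 6), 222), Pow(Add(59, Mul(-1, Add(63, Mul(-9, -96)))), -1))) = Add(Mul(-8776, Rational(-1, 3056)), Mul(37, Pow(Add(59, Mul(-1, Add(63, 864))), -1))) = Add(Rational(1097, 382), Mul(37, Pow(Add(59, Mul(-1, 927)), -1))) = Add(Rational(1097, 382), Mul(37, Pow(Add(59, -927), -1))) = Add(Rational(1097, 382), Mul(37, Pow(-868, -1))) = Add(Rational(1097, 382), Mul(37, Rational(-1, 868))) = Add(Rational(1097, 382), Rational(-37, 868)) = Rational(469031, 165788)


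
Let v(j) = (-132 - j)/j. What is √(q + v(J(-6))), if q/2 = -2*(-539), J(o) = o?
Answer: √2177 ≈ 46.658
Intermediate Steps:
v(j) = (-132 - j)/j
q = 2156 (q = 2*(-2*(-539)) = 2*1078 = 2156)
√(q + v(J(-6))) = √(2156 + (-132 - 1*(-6))/(-6)) = √(2156 - (-132 + 6)/6) = √(2156 - ⅙*(-126)) = √(2156 + 21) = √2177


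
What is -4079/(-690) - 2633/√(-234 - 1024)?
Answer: 4079/690 + 2633*I*√1258/1258 ≈ 5.9116 + 74.235*I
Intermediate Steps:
-4079/(-690) - 2633/√(-234 - 1024) = -4079*(-1/690) - 2633*(-I*√1258/1258) = 4079/690 - 2633*(-I*√1258/1258) = 4079/690 - (-2633)*I*√1258/1258 = 4079/690 + 2633*I*√1258/1258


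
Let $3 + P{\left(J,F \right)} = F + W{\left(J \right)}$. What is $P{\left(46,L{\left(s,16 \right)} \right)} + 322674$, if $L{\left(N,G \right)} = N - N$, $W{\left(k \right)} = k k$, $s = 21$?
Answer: $324787$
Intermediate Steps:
$W{\left(k \right)} = k^{2}$
$L{\left(N,G \right)} = 0$
$P{\left(J,F \right)} = -3 + F + J^{2}$ ($P{\left(J,F \right)} = -3 + \left(F + J^{2}\right) = -3 + F + J^{2}$)
$P{\left(46,L{\left(s,16 \right)} \right)} + 322674 = \left(-3 + 0 + 46^{2}\right) + 322674 = \left(-3 + 0 + 2116\right) + 322674 = 2113 + 322674 = 324787$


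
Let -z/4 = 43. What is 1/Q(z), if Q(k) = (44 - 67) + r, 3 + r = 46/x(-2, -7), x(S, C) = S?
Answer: -1/49 ≈ -0.020408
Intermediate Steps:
z = -172 (z = -4*43 = -172)
r = -26 (r = -3 + 46/(-2) = -3 + 46*(-½) = -3 - 23 = -26)
Q(k) = -49 (Q(k) = (44 - 67) - 26 = -23 - 26 = -49)
1/Q(z) = 1/(-49) = -1/49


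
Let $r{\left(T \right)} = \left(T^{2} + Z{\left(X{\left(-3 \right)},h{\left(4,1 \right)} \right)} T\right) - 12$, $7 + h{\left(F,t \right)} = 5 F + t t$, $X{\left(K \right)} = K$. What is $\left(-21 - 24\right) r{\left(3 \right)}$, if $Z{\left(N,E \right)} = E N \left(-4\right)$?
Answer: $-22545$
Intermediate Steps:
$h{\left(F,t \right)} = -7 + t^{2} + 5 F$ ($h{\left(F,t \right)} = -7 + \left(5 F + t t\right) = -7 + \left(5 F + t^{2}\right) = -7 + \left(t^{2} + 5 F\right) = -7 + t^{2} + 5 F$)
$Z{\left(N,E \right)} = - 4 E N$
$r{\left(T \right)} = -12 + T^{2} + 168 T$ ($r{\left(T \right)} = \left(T^{2} + \left(-4\right) \left(-7 + 1^{2} + 5 \cdot 4\right) \left(-3\right) T\right) - 12 = \left(T^{2} + \left(-4\right) \left(-7 + 1 + 20\right) \left(-3\right) T\right) - 12 = \left(T^{2} + \left(-4\right) 14 \left(-3\right) T\right) - 12 = \left(T^{2} + 168 T\right) - 12 = -12 + T^{2} + 168 T$)
$\left(-21 - 24\right) r{\left(3 \right)} = \left(-21 - 24\right) \left(-12 + 3^{2} + 168 \cdot 3\right) = - 45 \left(-12 + 9 + 504\right) = \left(-45\right) 501 = -22545$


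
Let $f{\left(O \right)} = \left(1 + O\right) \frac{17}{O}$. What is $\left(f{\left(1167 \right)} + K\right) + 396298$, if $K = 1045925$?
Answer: $\frac{1683094097}{1167} \approx 1.4422 \cdot 10^{6}$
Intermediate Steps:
$f{\left(O \right)} = \frac{17 \left(1 + O\right)}{O}$
$\left(f{\left(1167 \right)} + K\right) + 396298 = \left(\left(17 + \frac{17}{1167}\right) + 1045925\right) + 396298 = \left(\frac{19856}{1167} + 1045925\right) + 396298 = \frac{1220614331}{1167} + 396298 = \frac{1683094097}{1167}$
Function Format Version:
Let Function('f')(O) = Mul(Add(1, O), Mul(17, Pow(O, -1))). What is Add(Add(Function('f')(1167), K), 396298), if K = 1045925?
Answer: Rational(1683094097, 1167) ≈ 1.4422e+6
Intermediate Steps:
Function('f')(O) = Mul(17, Pow(O, -1), Add(1, O))
Add(Add(Function('f')(1167), K), 396298) = Add(Add(Add(17, Mul(17, Pow(1167, -1))), 1045925), 396298) = Add(Add(Add(17, Mul(17, Rational(1, 1167))), 1045925), 396298) = Add(Add(Add(17, Rational(17, 1167)), 1045925), 396298) = Add(Add(Rational(19856, 1167), 1045925), 396298) = Add(Rational(1220614331, 1167), 396298) = Rational(1683094097, 1167)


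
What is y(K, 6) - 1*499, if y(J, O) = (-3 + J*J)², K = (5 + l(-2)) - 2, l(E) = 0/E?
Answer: -463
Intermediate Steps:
l(E) = 0
K = 3 (K = (5 + 0) - 2 = 5 - 2 = 3)
y(J, O) = (-3 + J²)²
y(K, 6) - 1*499 = (-3 + 3²)² - 1*499 = (-3 + 9)² - 499 = 6² - 499 = 36 - 499 = -463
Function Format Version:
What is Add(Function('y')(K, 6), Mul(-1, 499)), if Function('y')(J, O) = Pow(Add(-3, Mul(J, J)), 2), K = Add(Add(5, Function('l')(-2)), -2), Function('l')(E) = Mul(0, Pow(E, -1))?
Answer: -463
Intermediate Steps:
Function('l')(E) = 0
K = 3 (K = Add(Add(5, 0), -2) = Add(5, -2) = 3)
Function('y')(J, O) = Pow(Add(-3, Pow(J, 2)), 2)
Add(Function('y')(K, 6), Mul(-1, 499)) = Add(Pow(Add(-3, Pow(3, 2)), 2), Mul(-1, 499)) = Add(Pow(Add(-3, 9), 2), -499) = Add(Pow(6, 2), -499) = Add(36, -499) = -463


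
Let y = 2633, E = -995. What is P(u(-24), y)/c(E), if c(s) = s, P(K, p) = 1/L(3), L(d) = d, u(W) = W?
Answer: -1/2985 ≈ -0.00033501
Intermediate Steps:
P(K, p) = ⅓ (P(K, p) = 1/3 = ⅓)
P(u(-24), y)/c(E) = (⅓)/(-995) = (⅓)*(-1/995) = -1/2985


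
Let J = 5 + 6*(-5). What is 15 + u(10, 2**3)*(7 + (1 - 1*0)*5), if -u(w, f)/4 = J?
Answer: 1215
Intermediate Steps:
J = -25 (J = 5 - 30 = -25)
u(w, f) = 100 (u(w, f) = -4*(-25) = 100)
15 + u(10, 2**3)*(7 + (1 - 1*0)*5) = 15 + 100*(7 + (1 - 1*0)*5) = 15 + 100*(7 + (1 + 0)*5) = 15 + 100*(7 + 1*5) = 15 + 100*(7 + 5) = 15 + 100*12 = 15 + 1200 = 1215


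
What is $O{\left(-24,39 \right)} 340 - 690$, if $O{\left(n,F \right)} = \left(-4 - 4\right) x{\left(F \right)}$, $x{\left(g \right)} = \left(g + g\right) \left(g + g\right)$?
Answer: $-16549170$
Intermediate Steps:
$x{\left(g \right)} = 4 g^{2}$ ($x{\left(g \right)} = 2 g 2 g = 4 g^{2}$)
$O{\left(n,F \right)} = - 32 F^{2}$ ($O{\left(n,F \right)} = \left(-4 - 4\right) 4 F^{2} = - 8 \cdot 4 F^{2} = - 32 F^{2}$)
$O{\left(-24,39 \right)} 340 - 690 = - 32 \cdot 39^{2} \cdot 340 - 690 = \left(-32\right) 1521 \cdot 340 - 690 = \left(-48672\right) 340 - 690 = -16548480 - 690 = -16549170$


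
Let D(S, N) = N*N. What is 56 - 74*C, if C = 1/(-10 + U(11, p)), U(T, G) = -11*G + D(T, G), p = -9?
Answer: 4723/85 ≈ 55.565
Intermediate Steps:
D(S, N) = N²
U(T, G) = G² - 11*G (U(T, G) = -11*G + G² = G² - 11*G)
C = 1/170 (C = 1/(-10 - 9*(-11 - 9)) = 1/(-10 - 9*(-20)) = 1/(-10 + 180) = 1/170 ≈ 0.0058824)
56 - 74*C = 56 - 74*1/170 = 56 - 37/85 = 4723/85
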